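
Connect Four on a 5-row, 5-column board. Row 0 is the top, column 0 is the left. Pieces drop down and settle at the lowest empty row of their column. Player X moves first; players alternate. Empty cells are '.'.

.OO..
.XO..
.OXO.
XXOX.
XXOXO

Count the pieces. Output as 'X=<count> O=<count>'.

X=8 O=8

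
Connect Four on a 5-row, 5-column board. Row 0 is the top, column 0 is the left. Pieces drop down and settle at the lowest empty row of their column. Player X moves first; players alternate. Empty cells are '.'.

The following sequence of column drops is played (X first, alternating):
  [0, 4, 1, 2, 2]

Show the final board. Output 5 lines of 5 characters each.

Move 1: X drops in col 0, lands at row 4
Move 2: O drops in col 4, lands at row 4
Move 3: X drops in col 1, lands at row 4
Move 4: O drops in col 2, lands at row 4
Move 5: X drops in col 2, lands at row 3

Answer: .....
.....
.....
..X..
XXO.O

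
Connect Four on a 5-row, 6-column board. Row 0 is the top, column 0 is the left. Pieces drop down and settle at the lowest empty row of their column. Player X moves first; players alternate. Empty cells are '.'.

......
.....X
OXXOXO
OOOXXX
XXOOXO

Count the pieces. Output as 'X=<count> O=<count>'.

X=10 O=9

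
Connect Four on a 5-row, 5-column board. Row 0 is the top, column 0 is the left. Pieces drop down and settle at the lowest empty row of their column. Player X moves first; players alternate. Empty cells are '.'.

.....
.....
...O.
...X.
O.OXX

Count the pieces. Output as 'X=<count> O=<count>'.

X=3 O=3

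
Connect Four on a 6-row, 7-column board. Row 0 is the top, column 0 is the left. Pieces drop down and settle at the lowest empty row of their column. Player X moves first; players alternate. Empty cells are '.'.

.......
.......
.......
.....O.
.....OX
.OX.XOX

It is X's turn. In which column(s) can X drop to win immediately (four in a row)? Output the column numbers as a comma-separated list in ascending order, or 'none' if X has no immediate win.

col 0: drop X → no win
col 1: drop X → no win
col 2: drop X → no win
col 3: drop X → no win
col 4: drop X → no win
col 5: drop X → no win
col 6: drop X → no win

Answer: none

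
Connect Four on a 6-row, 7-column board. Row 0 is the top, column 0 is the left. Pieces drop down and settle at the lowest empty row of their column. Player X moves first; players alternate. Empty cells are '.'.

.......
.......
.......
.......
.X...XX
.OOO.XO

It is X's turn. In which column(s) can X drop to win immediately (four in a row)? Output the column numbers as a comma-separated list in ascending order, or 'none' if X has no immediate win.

col 0: drop X → no win
col 1: drop X → no win
col 2: drop X → no win
col 3: drop X → no win
col 4: drop X → no win
col 5: drop X → no win
col 6: drop X → no win

Answer: none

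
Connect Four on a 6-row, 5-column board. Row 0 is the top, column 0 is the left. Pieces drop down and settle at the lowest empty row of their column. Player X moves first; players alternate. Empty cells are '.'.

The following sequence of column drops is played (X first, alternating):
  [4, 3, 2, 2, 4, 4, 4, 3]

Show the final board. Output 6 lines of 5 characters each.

Move 1: X drops in col 4, lands at row 5
Move 2: O drops in col 3, lands at row 5
Move 3: X drops in col 2, lands at row 5
Move 4: O drops in col 2, lands at row 4
Move 5: X drops in col 4, lands at row 4
Move 6: O drops in col 4, lands at row 3
Move 7: X drops in col 4, lands at row 2
Move 8: O drops in col 3, lands at row 4

Answer: .....
.....
....X
....O
..OOX
..XOX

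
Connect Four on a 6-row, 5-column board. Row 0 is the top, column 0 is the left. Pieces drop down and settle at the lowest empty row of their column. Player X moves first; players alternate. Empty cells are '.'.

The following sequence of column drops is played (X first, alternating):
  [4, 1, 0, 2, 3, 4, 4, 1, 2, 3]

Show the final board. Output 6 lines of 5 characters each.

Move 1: X drops in col 4, lands at row 5
Move 2: O drops in col 1, lands at row 5
Move 3: X drops in col 0, lands at row 5
Move 4: O drops in col 2, lands at row 5
Move 5: X drops in col 3, lands at row 5
Move 6: O drops in col 4, lands at row 4
Move 7: X drops in col 4, lands at row 3
Move 8: O drops in col 1, lands at row 4
Move 9: X drops in col 2, lands at row 4
Move 10: O drops in col 3, lands at row 4

Answer: .....
.....
.....
....X
.OXOO
XOOXX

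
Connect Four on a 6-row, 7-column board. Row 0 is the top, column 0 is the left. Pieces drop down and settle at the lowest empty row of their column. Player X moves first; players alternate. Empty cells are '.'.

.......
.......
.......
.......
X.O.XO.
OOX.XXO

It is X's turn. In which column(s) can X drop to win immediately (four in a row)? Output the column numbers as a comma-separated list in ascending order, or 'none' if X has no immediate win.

Answer: 3

Derivation:
col 0: drop X → no win
col 1: drop X → no win
col 2: drop X → no win
col 3: drop X → WIN!
col 4: drop X → no win
col 5: drop X → no win
col 6: drop X → no win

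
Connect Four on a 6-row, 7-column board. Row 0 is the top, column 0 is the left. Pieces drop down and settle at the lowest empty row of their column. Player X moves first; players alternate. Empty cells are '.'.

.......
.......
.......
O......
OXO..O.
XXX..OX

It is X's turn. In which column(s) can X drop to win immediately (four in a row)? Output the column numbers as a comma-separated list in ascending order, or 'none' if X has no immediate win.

Answer: 3

Derivation:
col 0: drop X → no win
col 1: drop X → no win
col 2: drop X → no win
col 3: drop X → WIN!
col 4: drop X → no win
col 5: drop X → no win
col 6: drop X → no win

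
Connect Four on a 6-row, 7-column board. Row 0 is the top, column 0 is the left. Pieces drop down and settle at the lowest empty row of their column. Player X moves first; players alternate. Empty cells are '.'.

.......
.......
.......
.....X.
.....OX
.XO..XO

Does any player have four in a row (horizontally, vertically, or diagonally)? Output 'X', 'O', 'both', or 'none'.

none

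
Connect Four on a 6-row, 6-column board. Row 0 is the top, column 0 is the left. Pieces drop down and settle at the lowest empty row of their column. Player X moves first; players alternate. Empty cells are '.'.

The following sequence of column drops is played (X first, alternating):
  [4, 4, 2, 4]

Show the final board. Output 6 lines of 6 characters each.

Move 1: X drops in col 4, lands at row 5
Move 2: O drops in col 4, lands at row 4
Move 3: X drops in col 2, lands at row 5
Move 4: O drops in col 4, lands at row 3

Answer: ......
......
......
....O.
....O.
..X.X.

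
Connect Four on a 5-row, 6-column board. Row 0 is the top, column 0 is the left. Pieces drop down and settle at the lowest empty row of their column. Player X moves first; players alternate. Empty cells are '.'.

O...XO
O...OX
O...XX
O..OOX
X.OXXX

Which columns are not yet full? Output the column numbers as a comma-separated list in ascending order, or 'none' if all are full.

col 0: top cell = 'O' → FULL
col 1: top cell = '.' → open
col 2: top cell = '.' → open
col 3: top cell = '.' → open
col 4: top cell = 'X' → FULL
col 5: top cell = 'O' → FULL

Answer: 1,2,3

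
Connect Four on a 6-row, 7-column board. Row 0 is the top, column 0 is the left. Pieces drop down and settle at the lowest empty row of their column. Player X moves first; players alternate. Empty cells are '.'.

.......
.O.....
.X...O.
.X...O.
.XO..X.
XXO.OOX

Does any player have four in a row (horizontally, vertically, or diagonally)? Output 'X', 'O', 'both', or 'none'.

X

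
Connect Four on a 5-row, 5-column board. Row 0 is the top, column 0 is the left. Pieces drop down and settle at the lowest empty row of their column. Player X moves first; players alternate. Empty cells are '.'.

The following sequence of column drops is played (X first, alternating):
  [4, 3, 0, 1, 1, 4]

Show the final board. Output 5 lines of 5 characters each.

Answer: .....
.....
.....
.X..O
XO.OX

Derivation:
Move 1: X drops in col 4, lands at row 4
Move 2: O drops in col 3, lands at row 4
Move 3: X drops in col 0, lands at row 4
Move 4: O drops in col 1, lands at row 4
Move 5: X drops in col 1, lands at row 3
Move 6: O drops in col 4, lands at row 3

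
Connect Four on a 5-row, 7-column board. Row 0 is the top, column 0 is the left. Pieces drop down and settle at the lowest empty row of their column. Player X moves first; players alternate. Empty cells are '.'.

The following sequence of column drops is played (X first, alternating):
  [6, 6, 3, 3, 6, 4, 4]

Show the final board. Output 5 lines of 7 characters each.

Move 1: X drops in col 6, lands at row 4
Move 2: O drops in col 6, lands at row 3
Move 3: X drops in col 3, lands at row 4
Move 4: O drops in col 3, lands at row 3
Move 5: X drops in col 6, lands at row 2
Move 6: O drops in col 4, lands at row 4
Move 7: X drops in col 4, lands at row 3

Answer: .......
.......
......X
...OX.O
...XO.X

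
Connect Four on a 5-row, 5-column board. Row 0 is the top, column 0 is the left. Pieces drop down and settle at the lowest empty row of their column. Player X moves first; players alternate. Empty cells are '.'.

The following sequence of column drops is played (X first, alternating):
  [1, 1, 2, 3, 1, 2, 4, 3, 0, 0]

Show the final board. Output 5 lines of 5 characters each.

Answer: .....
.....
.X...
OOOO.
XXXOX

Derivation:
Move 1: X drops in col 1, lands at row 4
Move 2: O drops in col 1, lands at row 3
Move 3: X drops in col 2, lands at row 4
Move 4: O drops in col 3, lands at row 4
Move 5: X drops in col 1, lands at row 2
Move 6: O drops in col 2, lands at row 3
Move 7: X drops in col 4, lands at row 4
Move 8: O drops in col 3, lands at row 3
Move 9: X drops in col 0, lands at row 4
Move 10: O drops in col 0, lands at row 3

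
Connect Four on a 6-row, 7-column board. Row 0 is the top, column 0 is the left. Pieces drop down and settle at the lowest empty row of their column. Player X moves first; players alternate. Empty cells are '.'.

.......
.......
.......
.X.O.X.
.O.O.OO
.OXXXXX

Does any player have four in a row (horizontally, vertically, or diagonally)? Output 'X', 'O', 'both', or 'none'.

X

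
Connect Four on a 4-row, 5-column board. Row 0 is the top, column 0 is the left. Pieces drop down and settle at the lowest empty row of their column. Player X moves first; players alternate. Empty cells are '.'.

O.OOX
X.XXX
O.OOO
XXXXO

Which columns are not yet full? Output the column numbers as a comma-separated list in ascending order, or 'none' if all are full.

Answer: 1

Derivation:
col 0: top cell = 'O' → FULL
col 1: top cell = '.' → open
col 2: top cell = 'O' → FULL
col 3: top cell = 'O' → FULL
col 4: top cell = 'X' → FULL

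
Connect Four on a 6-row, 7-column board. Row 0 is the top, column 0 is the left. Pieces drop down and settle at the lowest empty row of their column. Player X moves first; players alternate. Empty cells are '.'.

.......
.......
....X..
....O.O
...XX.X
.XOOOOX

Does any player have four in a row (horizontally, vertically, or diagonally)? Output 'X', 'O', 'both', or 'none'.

O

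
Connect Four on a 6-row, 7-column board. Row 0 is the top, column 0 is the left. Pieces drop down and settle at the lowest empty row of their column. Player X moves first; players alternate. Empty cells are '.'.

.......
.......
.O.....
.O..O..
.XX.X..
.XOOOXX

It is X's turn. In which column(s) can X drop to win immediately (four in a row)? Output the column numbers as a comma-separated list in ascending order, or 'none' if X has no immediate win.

Answer: 3

Derivation:
col 0: drop X → no win
col 1: drop X → no win
col 2: drop X → no win
col 3: drop X → WIN!
col 4: drop X → no win
col 5: drop X → no win
col 6: drop X → no win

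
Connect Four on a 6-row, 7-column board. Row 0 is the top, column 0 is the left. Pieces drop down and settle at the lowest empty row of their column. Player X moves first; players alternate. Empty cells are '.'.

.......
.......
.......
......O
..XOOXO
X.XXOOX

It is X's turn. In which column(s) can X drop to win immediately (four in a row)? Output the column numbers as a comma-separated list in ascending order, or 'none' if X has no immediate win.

Answer: 1

Derivation:
col 0: drop X → no win
col 1: drop X → WIN!
col 2: drop X → no win
col 3: drop X → no win
col 4: drop X → no win
col 5: drop X → no win
col 6: drop X → no win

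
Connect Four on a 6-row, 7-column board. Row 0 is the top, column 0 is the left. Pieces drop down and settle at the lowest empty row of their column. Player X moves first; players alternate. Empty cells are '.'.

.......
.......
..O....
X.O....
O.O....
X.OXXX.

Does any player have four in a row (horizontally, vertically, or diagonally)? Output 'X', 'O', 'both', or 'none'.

O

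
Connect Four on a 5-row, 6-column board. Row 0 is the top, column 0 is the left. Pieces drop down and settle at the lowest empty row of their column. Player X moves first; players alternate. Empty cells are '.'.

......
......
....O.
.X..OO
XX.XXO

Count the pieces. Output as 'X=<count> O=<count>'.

X=5 O=4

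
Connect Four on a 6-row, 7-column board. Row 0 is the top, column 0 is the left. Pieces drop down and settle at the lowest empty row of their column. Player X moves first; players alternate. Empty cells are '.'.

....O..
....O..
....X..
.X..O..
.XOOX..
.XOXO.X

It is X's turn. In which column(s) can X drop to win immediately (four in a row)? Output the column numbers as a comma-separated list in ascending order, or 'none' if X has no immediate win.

Answer: 1

Derivation:
col 0: drop X → no win
col 1: drop X → WIN!
col 2: drop X → no win
col 3: drop X → no win
col 5: drop X → no win
col 6: drop X → no win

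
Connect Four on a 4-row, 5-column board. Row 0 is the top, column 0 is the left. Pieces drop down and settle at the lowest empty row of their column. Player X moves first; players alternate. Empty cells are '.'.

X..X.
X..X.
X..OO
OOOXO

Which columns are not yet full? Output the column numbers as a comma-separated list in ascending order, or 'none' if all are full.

col 0: top cell = 'X' → FULL
col 1: top cell = '.' → open
col 2: top cell = '.' → open
col 3: top cell = 'X' → FULL
col 4: top cell = '.' → open

Answer: 1,2,4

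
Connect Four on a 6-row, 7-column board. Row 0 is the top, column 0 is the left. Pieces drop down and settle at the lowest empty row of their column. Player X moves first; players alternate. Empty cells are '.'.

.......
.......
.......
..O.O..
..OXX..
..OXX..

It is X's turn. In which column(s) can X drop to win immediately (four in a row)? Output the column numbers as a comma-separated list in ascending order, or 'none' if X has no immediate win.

col 0: drop X → no win
col 1: drop X → no win
col 2: drop X → no win
col 3: drop X → no win
col 4: drop X → no win
col 5: drop X → no win
col 6: drop X → no win

Answer: none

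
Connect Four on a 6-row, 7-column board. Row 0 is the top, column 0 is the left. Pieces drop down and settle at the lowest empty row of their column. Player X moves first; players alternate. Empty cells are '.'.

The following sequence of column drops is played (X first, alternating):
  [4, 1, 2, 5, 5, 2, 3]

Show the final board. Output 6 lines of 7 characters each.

Move 1: X drops in col 4, lands at row 5
Move 2: O drops in col 1, lands at row 5
Move 3: X drops in col 2, lands at row 5
Move 4: O drops in col 5, lands at row 5
Move 5: X drops in col 5, lands at row 4
Move 6: O drops in col 2, lands at row 4
Move 7: X drops in col 3, lands at row 5

Answer: .......
.......
.......
.......
..O..X.
.OXXXO.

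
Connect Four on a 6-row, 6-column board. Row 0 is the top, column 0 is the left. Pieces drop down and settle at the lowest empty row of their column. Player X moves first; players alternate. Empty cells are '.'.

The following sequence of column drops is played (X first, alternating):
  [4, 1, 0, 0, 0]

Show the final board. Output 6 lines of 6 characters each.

Answer: ......
......
......
X.....
O.....
XO..X.

Derivation:
Move 1: X drops in col 4, lands at row 5
Move 2: O drops in col 1, lands at row 5
Move 3: X drops in col 0, lands at row 5
Move 4: O drops in col 0, lands at row 4
Move 5: X drops in col 0, lands at row 3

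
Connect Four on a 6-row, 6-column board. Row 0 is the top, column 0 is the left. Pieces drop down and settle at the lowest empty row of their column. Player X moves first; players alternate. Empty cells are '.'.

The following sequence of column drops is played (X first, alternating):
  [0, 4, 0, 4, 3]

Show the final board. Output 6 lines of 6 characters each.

Answer: ......
......
......
......
X...O.
X..XO.

Derivation:
Move 1: X drops in col 0, lands at row 5
Move 2: O drops in col 4, lands at row 5
Move 3: X drops in col 0, lands at row 4
Move 4: O drops in col 4, lands at row 4
Move 5: X drops in col 3, lands at row 5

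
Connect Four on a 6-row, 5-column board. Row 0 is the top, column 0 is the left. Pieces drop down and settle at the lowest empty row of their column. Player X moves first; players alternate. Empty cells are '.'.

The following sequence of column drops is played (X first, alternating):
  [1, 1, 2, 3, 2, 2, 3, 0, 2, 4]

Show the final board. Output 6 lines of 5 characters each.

Answer: .....
.....
..X..
..O..
.OXX.
OXXOO

Derivation:
Move 1: X drops in col 1, lands at row 5
Move 2: O drops in col 1, lands at row 4
Move 3: X drops in col 2, lands at row 5
Move 4: O drops in col 3, lands at row 5
Move 5: X drops in col 2, lands at row 4
Move 6: O drops in col 2, lands at row 3
Move 7: X drops in col 3, lands at row 4
Move 8: O drops in col 0, lands at row 5
Move 9: X drops in col 2, lands at row 2
Move 10: O drops in col 4, lands at row 5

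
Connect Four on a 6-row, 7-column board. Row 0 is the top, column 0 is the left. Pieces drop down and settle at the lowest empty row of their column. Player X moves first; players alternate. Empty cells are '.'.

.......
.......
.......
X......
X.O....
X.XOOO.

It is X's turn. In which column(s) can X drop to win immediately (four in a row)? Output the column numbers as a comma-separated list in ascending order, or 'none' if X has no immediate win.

Answer: 0

Derivation:
col 0: drop X → WIN!
col 1: drop X → no win
col 2: drop X → no win
col 3: drop X → no win
col 4: drop X → no win
col 5: drop X → no win
col 6: drop X → no win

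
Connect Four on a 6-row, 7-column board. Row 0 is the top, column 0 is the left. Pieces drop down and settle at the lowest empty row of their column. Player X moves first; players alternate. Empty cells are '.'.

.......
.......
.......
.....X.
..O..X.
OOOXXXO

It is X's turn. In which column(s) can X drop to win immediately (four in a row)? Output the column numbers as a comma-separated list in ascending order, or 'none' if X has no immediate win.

col 0: drop X → no win
col 1: drop X → no win
col 2: drop X → no win
col 3: drop X → no win
col 4: drop X → no win
col 5: drop X → WIN!
col 6: drop X → no win

Answer: 5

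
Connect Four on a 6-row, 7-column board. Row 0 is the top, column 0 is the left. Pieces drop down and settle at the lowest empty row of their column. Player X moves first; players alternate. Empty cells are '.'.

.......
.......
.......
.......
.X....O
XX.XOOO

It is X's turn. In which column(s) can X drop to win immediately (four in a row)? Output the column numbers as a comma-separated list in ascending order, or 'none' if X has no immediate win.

Answer: 2

Derivation:
col 0: drop X → no win
col 1: drop X → no win
col 2: drop X → WIN!
col 3: drop X → no win
col 4: drop X → no win
col 5: drop X → no win
col 6: drop X → no win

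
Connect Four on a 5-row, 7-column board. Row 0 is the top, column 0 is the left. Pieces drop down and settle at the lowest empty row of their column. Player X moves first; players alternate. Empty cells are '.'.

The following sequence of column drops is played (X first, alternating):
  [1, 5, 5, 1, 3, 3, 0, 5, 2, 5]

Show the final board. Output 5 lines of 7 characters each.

Move 1: X drops in col 1, lands at row 4
Move 2: O drops in col 5, lands at row 4
Move 3: X drops in col 5, lands at row 3
Move 4: O drops in col 1, lands at row 3
Move 5: X drops in col 3, lands at row 4
Move 6: O drops in col 3, lands at row 3
Move 7: X drops in col 0, lands at row 4
Move 8: O drops in col 5, lands at row 2
Move 9: X drops in col 2, lands at row 4
Move 10: O drops in col 5, lands at row 1

Answer: .......
.....O.
.....O.
.O.O.X.
XXXX.O.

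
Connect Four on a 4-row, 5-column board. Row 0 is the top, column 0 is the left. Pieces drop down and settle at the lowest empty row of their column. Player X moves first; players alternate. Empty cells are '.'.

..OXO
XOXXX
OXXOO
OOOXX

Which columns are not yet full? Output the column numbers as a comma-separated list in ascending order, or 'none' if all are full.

Answer: 0,1

Derivation:
col 0: top cell = '.' → open
col 1: top cell = '.' → open
col 2: top cell = 'O' → FULL
col 3: top cell = 'X' → FULL
col 4: top cell = 'O' → FULL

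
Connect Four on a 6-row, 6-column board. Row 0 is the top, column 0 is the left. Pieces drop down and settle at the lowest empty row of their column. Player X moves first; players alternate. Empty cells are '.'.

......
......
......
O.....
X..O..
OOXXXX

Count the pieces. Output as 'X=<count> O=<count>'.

X=5 O=4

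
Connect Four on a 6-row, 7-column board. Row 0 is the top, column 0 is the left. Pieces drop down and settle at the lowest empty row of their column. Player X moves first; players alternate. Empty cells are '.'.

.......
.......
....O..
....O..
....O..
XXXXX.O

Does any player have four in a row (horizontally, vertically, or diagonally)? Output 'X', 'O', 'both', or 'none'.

X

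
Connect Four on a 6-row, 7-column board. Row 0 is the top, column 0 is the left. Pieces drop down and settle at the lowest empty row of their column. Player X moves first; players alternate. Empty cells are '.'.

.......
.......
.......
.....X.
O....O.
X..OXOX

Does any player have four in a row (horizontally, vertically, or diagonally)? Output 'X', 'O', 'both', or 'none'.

none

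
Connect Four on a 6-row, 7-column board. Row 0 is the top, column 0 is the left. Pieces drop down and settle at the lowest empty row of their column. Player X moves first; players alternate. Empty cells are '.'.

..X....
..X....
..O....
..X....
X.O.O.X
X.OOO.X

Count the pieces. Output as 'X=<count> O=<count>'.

X=7 O=6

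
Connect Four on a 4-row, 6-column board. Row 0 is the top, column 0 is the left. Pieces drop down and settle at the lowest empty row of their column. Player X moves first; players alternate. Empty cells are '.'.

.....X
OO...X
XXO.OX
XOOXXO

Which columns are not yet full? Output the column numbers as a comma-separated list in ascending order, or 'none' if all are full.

col 0: top cell = '.' → open
col 1: top cell = '.' → open
col 2: top cell = '.' → open
col 3: top cell = '.' → open
col 4: top cell = '.' → open
col 5: top cell = 'X' → FULL

Answer: 0,1,2,3,4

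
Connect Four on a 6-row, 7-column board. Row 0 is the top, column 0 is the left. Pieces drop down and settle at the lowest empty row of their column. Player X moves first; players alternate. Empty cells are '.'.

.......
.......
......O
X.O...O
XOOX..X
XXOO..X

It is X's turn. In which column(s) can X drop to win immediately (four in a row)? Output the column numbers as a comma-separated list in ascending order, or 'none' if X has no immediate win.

col 0: drop X → WIN!
col 1: drop X → no win
col 2: drop X → no win
col 3: drop X → no win
col 4: drop X → no win
col 5: drop X → no win
col 6: drop X → no win

Answer: 0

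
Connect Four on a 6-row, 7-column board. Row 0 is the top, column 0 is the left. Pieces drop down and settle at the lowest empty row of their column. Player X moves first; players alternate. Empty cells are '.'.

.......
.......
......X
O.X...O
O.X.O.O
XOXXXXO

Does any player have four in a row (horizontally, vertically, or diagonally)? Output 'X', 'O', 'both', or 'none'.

X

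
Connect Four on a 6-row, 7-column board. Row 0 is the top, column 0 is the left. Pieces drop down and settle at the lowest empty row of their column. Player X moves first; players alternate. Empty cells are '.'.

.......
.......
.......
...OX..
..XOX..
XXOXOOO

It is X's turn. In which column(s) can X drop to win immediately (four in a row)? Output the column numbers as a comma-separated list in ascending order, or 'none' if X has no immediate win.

Answer: none

Derivation:
col 0: drop X → no win
col 1: drop X → no win
col 2: drop X → no win
col 3: drop X → no win
col 4: drop X → no win
col 5: drop X → no win
col 6: drop X → no win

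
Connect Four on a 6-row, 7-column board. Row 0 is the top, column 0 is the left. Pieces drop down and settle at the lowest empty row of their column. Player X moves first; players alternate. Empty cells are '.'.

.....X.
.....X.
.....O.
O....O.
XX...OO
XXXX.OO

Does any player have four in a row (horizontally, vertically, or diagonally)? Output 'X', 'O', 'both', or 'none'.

both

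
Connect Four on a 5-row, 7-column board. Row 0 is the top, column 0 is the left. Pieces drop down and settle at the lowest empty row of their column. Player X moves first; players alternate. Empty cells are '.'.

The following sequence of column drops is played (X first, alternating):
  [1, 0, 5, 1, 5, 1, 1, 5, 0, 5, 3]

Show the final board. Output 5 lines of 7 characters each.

Answer: .......
.X...O.
.O...O.
XO...X.
OX.X.X.

Derivation:
Move 1: X drops in col 1, lands at row 4
Move 2: O drops in col 0, lands at row 4
Move 3: X drops in col 5, lands at row 4
Move 4: O drops in col 1, lands at row 3
Move 5: X drops in col 5, lands at row 3
Move 6: O drops in col 1, lands at row 2
Move 7: X drops in col 1, lands at row 1
Move 8: O drops in col 5, lands at row 2
Move 9: X drops in col 0, lands at row 3
Move 10: O drops in col 5, lands at row 1
Move 11: X drops in col 3, lands at row 4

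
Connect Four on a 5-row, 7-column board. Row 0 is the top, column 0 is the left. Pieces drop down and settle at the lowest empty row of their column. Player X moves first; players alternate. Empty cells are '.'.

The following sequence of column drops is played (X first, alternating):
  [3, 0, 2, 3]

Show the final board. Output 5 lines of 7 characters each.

Move 1: X drops in col 3, lands at row 4
Move 2: O drops in col 0, lands at row 4
Move 3: X drops in col 2, lands at row 4
Move 4: O drops in col 3, lands at row 3

Answer: .......
.......
.......
...O...
O.XX...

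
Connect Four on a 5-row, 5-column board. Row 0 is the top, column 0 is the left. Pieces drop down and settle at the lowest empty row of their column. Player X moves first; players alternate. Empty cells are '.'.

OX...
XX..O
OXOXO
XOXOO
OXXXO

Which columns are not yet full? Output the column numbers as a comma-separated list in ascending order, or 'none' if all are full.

col 0: top cell = 'O' → FULL
col 1: top cell = 'X' → FULL
col 2: top cell = '.' → open
col 3: top cell = '.' → open
col 4: top cell = '.' → open

Answer: 2,3,4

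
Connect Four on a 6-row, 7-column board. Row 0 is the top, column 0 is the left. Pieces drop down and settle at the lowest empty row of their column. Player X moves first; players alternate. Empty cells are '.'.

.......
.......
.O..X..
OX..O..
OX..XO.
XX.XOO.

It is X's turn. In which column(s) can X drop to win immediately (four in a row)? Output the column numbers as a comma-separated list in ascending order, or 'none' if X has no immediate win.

col 0: drop X → no win
col 1: drop X → no win
col 2: drop X → WIN!
col 3: drop X → no win
col 4: drop X → no win
col 5: drop X → no win
col 6: drop X → no win

Answer: 2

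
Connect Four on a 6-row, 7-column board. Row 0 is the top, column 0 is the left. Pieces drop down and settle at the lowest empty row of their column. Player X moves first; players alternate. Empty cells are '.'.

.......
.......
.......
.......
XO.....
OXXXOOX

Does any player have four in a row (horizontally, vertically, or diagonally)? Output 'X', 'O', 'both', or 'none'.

none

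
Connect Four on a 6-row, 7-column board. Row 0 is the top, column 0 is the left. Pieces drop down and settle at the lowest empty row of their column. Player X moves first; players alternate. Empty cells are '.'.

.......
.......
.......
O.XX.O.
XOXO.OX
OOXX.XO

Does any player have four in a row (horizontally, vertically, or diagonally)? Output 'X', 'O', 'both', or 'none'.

none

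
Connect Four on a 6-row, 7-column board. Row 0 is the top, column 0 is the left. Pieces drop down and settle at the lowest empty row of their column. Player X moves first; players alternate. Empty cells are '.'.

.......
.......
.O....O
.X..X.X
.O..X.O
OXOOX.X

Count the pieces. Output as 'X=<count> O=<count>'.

X=7 O=7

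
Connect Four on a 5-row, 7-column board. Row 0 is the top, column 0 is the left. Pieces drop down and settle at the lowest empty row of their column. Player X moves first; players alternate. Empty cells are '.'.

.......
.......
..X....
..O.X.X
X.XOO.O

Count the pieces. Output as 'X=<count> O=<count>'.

X=5 O=4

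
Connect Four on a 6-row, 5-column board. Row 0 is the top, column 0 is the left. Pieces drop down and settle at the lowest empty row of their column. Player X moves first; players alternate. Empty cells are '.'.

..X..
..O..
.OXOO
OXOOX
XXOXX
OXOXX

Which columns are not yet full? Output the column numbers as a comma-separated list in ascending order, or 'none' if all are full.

col 0: top cell = '.' → open
col 1: top cell = '.' → open
col 2: top cell = 'X' → FULL
col 3: top cell = '.' → open
col 4: top cell = '.' → open

Answer: 0,1,3,4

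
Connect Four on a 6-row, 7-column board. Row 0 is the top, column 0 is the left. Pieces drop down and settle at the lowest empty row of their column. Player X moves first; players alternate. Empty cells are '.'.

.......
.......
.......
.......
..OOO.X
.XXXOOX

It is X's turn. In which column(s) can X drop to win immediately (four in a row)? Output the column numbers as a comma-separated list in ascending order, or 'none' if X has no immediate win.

col 0: drop X → WIN!
col 1: drop X → no win
col 2: drop X → no win
col 3: drop X → no win
col 4: drop X → no win
col 5: drop X → no win
col 6: drop X → no win

Answer: 0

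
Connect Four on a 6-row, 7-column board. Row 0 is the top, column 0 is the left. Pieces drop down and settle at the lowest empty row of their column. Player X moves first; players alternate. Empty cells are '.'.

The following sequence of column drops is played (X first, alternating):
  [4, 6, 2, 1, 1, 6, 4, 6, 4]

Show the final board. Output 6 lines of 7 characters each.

Move 1: X drops in col 4, lands at row 5
Move 2: O drops in col 6, lands at row 5
Move 3: X drops in col 2, lands at row 5
Move 4: O drops in col 1, lands at row 5
Move 5: X drops in col 1, lands at row 4
Move 6: O drops in col 6, lands at row 4
Move 7: X drops in col 4, lands at row 4
Move 8: O drops in col 6, lands at row 3
Move 9: X drops in col 4, lands at row 3

Answer: .......
.......
.......
....X.O
.X..X.O
.OX.X.O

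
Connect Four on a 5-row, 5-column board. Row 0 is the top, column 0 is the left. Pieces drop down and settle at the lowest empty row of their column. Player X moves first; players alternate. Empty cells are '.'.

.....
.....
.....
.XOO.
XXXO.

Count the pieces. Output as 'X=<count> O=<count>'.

X=4 O=3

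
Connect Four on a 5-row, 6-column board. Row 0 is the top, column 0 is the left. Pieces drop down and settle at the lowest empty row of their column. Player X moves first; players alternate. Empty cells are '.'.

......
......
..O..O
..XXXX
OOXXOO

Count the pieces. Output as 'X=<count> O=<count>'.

X=6 O=6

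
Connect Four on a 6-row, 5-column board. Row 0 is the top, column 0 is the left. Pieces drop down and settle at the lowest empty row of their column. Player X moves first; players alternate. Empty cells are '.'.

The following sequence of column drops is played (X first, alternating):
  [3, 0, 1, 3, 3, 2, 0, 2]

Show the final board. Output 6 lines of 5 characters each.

Move 1: X drops in col 3, lands at row 5
Move 2: O drops in col 0, lands at row 5
Move 3: X drops in col 1, lands at row 5
Move 4: O drops in col 3, lands at row 4
Move 5: X drops in col 3, lands at row 3
Move 6: O drops in col 2, lands at row 5
Move 7: X drops in col 0, lands at row 4
Move 8: O drops in col 2, lands at row 4

Answer: .....
.....
.....
...X.
X.OO.
OXOX.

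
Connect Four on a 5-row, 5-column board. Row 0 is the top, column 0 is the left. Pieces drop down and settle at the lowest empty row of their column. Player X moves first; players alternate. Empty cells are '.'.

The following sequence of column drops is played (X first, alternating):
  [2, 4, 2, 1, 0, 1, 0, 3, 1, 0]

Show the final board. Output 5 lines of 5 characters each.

Answer: .....
.....
OX...
XOX..
XOXOO

Derivation:
Move 1: X drops in col 2, lands at row 4
Move 2: O drops in col 4, lands at row 4
Move 3: X drops in col 2, lands at row 3
Move 4: O drops in col 1, lands at row 4
Move 5: X drops in col 0, lands at row 4
Move 6: O drops in col 1, lands at row 3
Move 7: X drops in col 0, lands at row 3
Move 8: O drops in col 3, lands at row 4
Move 9: X drops in col 1, lands at row 2
Move 10: O drops in col 0, lands at row 2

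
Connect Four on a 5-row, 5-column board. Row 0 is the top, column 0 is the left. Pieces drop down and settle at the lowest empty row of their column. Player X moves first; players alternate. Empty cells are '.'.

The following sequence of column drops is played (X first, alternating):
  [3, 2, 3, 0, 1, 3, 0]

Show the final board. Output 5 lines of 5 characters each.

Answer: .....
.....
...O.
X..X.
OXOX.

Derivation:
Move 1: X drops in col 3, lands at row 4
Move 2: O drops in col 2, lands at row 4
Move 3: X drops in col 3, lands at row 3
Move 4: O drops in col 0, lands at row 4
Move 5: X drops in col 1, lands at row 4
Move 6: O drops in col 3, lands at row 2
Move 7: X drops in col 0, lands at row 3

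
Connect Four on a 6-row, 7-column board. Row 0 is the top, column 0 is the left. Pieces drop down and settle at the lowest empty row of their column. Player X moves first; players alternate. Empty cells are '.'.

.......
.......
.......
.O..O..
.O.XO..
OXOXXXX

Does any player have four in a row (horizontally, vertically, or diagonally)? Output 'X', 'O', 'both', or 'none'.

X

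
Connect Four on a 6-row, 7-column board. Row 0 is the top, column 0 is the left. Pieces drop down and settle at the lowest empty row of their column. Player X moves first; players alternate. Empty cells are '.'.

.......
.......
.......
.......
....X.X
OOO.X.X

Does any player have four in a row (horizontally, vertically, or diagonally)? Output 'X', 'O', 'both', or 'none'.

none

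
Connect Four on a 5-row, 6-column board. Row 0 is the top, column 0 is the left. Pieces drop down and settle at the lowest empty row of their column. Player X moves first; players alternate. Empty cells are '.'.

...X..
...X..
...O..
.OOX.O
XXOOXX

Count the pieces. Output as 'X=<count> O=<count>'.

X=7 O=6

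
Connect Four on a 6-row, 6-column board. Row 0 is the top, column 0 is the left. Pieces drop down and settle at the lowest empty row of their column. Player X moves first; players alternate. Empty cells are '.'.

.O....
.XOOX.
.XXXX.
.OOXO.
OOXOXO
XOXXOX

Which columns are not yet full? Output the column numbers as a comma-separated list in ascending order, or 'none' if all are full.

col 0: top cell = '.' → open
col 1: top cell = 'O' → FULL
col 2: top cell = '.' → open
col 3: top cell = '.' → open
col 4: top cell = '.' → open
col 5: top cell = '.' → open

Answer: 0,2,3,4,5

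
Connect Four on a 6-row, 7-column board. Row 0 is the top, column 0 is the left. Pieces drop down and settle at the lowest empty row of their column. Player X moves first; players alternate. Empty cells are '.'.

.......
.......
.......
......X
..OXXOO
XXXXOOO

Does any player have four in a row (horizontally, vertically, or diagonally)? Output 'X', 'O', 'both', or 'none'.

X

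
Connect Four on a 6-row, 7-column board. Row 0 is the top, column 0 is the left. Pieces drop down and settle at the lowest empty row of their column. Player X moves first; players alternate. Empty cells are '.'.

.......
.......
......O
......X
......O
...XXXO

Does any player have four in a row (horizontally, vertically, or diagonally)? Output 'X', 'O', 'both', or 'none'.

none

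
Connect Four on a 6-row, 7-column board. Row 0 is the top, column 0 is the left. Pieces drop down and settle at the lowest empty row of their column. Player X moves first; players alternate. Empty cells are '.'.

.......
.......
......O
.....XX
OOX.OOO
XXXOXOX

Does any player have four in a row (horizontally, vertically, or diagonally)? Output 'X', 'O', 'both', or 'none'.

none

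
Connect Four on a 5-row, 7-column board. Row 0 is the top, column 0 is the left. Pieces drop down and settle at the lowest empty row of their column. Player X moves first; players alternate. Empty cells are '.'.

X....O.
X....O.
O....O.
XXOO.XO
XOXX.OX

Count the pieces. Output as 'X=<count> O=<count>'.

X=9 O=9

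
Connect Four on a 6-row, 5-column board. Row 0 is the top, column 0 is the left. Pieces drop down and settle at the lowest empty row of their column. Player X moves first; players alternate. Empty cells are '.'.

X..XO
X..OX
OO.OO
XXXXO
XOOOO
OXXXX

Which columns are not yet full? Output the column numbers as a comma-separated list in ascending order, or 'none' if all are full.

col 0: top cell = 'X' → FULL
col 1: top cell = '.' → open
col 2: top cell = '.' → open
col 3: top cell = 'X' → FULL
col 4: top cell = 'O' → FULL

Answer: 1,2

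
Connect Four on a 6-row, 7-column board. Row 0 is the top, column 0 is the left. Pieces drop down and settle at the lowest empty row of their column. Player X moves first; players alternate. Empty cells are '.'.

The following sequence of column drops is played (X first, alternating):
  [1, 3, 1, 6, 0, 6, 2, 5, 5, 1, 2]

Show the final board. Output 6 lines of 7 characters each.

Answer: .......
.......
.......
.O.....
.XX..XO
XXXO.OO

Derivation:
Move 1: X drops in col 1, lands at row 5
Move 2: O drops in col 3, lands at row 5
Move 3: X drops in col 1, lands at row 4
Move 4: O drops in col 6, lands at row 5
Move 5: X drops in col 0, lands at row 5
Move 6: O drops in col 6, lands at row 4
Move 7: X drops in col 2, lands at row 5
Move 8: O drops in col 5, lands at row 5
Move 9: X drops in col 5, lands at row 4
Move 10: O drops in col 1, lands at row 3
Move 11: X drops in col 2, lands at row 4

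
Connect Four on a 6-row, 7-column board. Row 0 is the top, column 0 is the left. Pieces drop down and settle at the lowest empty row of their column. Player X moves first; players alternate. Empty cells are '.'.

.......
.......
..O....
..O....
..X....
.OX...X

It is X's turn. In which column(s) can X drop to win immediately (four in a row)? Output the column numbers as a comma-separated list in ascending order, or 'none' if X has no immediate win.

col 0: drop X → no win
col 1: drop X → no win
col 2: drop X → no win
col 3: drop X → no win
col 4: drop X → no win
col 5: drop X → no win
col 6: drop X → no win

Answer: none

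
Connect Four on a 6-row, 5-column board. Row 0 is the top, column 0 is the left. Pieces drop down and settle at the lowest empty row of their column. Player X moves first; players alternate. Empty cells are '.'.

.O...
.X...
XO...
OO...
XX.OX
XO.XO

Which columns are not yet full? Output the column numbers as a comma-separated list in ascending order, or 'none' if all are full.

Answer: 0,2,3,4

Derivation:
col 0: top cell = '.' → open
col 1: top cell = 'O' → FULL
col 2: top cell = '.' → open
col 3: top cell = '.' → open
col 4: top cell = '.' → open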